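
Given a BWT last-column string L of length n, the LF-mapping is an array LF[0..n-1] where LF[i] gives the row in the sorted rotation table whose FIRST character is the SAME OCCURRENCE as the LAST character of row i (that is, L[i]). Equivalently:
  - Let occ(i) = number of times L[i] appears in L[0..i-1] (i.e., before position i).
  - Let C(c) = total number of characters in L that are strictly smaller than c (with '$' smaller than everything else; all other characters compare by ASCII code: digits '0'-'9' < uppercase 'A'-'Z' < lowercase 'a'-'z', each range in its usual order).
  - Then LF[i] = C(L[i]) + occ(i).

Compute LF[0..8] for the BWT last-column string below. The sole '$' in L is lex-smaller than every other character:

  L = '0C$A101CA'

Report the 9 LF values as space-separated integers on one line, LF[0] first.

Char counts: '$':1, '0':2, '1':2, 'A':2, 'C':2
C (first-col start): C('$')=0, C('0')=1, C('1')=3, C('A')=5, C('C')=7
L[0]='0': occ=0, LF[0]=C('0')+0=1+0=1
L[1]='C': occ=0, LF[1]=C('C')+0=7+0=7
L[2]='$': occ=0, LF[2]=C('$')+0=0+0=0
L[3]='A': occ=0, LF[3]=C('A')+0=5+0=5
L[4]='1': occ=0, LF[4]=C('1')+0=3+0=3
L[5]='0': occ=1, LF[5]=C('0')+1=1+1=2
L[6]='1': occ=1, LF[6]=C('1')+1=3+1=4
L[7]='C': occ=1, LF[7]=C('C')+1=7+1=8
L[8]='A': occ=1, LF[8]=C('A')+1=5+1=6

Answer: 1 7 0 5 3 2 4 8 6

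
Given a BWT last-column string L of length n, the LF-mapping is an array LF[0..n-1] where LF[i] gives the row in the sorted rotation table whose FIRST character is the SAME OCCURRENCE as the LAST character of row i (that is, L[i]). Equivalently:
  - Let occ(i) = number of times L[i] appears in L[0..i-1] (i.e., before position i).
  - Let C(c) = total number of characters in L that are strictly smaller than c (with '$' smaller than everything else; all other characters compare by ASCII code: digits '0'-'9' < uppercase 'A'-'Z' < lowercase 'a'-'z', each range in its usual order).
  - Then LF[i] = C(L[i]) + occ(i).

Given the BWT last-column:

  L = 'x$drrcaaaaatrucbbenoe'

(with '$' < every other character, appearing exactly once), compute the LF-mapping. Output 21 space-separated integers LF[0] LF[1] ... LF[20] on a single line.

Answer: 20 0 10 15 16 8 1 2 3 4 5 18 17 19 9 6 7 11 13 14 12

Derivation:
Char counts: '$':1, 'a':5, 'b':2, 'c':2, 'd':1, 'e':2, 'n':1, 'o':1, 'r':3, 't':1, 'u':1, 'x':1
C (first-col start): C('$')=0, C('a')=1, C('b')=6, C('c')=8, C('d')=10, C('e')=11, C('n')=13, C('o')=14, C('r')=15, C('t')=18, C('u')=19, C('x')=20
L[0]='x': occ=0, LF[0]=C('x')+0=20+0=20
L[1]='$': occ=0, LF[1]=C('$')+0=0+0=0
L[2]='d': occ=0, LF[2]=C('d')+0=10+0=10
L[3]='r': occ=0, LF[3]=C('r')+0=15+0=15
L[4]='r': occ=1, LF[4]=C('r')+1=15+1=16
L[5]='c': occ=0, LF[5]=C('c')+0=8+0=8
L[6]='a': occ=0, LF[6]=C('a')+0=1+0=1
L[7]='a': occ=1, LF[7]=C('a')+1=1+1=2
L[8]='a': occ=2, LF[8]=C('a')+2=1+2=3
L[9]='a': occ=3, LF[9]=C('a')+3=1+3=4
L[10]='a': occ=4, LF[10]=C('a')+4=1+4=5
L[11]='t': occ=0, LF[11]=C('t')+0=18+0=18
L[12]='r': occ=2, LF[12]=C('r')+2=15+2=17
L[13]='u': occ=0, LF[13]=C('u')+0=19+0=19
L[14]='c': occ=1, LF[14]=C('c')+1=8+1=9
L[15]='b': occ=0, LF[15]=C('b')+0=6+0=6
L[16]='b': occ=1, LF[16]=C('b')+1=6+1=7
L[17]='e': occ=0, LF[17]=C('e')+0=11+0=11
L[18]='n': occ=0, LF[18]=C('n')+0=13+0=13
L[19]='o': occ=0, LF[19]=C('o')+0=14+0=14
L[20]='e': occ=1, LF[20]=C('e')+1=11+1=12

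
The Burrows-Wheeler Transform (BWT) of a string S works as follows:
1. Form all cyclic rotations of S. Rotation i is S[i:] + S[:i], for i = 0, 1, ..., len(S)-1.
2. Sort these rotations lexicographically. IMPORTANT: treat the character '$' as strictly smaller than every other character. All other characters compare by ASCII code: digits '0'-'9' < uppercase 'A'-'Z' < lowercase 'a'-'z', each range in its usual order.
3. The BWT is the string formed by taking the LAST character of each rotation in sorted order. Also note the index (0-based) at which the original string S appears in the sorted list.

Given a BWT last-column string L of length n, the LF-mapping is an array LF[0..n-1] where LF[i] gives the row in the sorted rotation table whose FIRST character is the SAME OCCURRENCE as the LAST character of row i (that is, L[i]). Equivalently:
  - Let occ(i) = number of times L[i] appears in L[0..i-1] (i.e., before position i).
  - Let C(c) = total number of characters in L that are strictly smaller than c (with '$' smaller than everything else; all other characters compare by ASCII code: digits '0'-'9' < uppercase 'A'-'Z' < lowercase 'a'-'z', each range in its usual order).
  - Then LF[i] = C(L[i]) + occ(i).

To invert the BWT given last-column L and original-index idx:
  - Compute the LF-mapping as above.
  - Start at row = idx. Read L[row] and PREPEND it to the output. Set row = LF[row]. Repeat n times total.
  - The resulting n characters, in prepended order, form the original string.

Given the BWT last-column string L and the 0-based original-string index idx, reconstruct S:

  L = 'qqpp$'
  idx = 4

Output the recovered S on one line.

Answer: qppq$

Derivation:
LF mapping: 3 4 1 2 0
Walk LF starting at row 4, prepending L[row]:
  step 1: row=4, L[4]='$', prepend. Next row=LF[4]=0
  step 2: row=0, L[0]='q', prepend. Next row=LF[0]=3
  step 3: row=3, L[3]='p', prepend. Next row=LF[3]=2
  step 4: row=2, L[2]='p', prepend. Next row=LF[2]=1
  step 5: row=1, L[1]='q', prepend. Next row=LF[1]=4
Reversed output: qppq$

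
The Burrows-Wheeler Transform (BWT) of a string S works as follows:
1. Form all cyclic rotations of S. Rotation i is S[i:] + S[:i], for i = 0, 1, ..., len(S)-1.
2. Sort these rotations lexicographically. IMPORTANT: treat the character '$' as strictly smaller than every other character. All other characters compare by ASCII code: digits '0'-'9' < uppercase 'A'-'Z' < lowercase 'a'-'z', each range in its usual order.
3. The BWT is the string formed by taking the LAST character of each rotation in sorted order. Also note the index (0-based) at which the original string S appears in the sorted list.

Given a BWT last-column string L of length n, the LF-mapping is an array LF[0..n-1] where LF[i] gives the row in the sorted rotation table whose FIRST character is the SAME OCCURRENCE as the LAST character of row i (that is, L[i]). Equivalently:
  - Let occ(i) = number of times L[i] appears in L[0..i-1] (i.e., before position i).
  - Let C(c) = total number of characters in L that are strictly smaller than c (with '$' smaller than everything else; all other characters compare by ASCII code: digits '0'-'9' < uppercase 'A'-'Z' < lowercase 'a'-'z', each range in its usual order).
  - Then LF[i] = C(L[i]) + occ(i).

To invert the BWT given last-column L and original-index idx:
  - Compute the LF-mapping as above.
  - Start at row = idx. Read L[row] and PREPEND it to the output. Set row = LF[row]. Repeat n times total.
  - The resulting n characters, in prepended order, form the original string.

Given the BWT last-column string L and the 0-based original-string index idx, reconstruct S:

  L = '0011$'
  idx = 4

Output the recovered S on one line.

LF mapping: 1 2 3 4 0
Walk LF starting at row 4, prepending L[row]:
  step 1: row=4, L[4]='$', prepend. Next row=LF[4]=0
  step 2: row=0, L[0]='0', prepend. Next row=LF[0]=1
  step 3: row=1, L[1]='0', prepend. Next row=LF[1]=2
  step 4: row=2, L[2]='1', prepend. Next row=LF[2]=3
  step 5: row=3, L[3]='1', prepend. Next row=LF[3]=4
Reversed output: 1100$

Answer: 1100$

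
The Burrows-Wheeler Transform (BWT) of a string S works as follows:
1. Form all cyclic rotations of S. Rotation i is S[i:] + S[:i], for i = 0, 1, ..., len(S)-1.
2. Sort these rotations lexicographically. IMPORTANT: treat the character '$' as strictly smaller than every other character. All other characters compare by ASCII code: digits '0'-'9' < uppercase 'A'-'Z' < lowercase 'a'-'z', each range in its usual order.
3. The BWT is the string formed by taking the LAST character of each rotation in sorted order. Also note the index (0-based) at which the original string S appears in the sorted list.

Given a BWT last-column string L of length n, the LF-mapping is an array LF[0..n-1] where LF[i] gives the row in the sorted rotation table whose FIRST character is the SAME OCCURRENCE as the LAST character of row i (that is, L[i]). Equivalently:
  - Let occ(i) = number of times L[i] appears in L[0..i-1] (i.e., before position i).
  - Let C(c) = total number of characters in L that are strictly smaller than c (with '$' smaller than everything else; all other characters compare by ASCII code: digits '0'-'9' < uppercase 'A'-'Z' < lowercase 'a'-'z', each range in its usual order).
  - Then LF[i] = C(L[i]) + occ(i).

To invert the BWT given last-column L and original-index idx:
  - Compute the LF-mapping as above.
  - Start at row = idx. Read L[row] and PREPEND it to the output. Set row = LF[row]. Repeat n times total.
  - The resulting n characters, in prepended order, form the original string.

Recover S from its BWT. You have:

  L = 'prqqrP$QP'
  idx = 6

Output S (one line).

LF mapping: 4 7 5 6 8 1 0 3 2
Walk LF starting at row 6, prepending L[row]:
  step 1: row=6, L[6]='$', prepend. Next row=LF[6]=0
  step 2: row=0, L[0]='p', prepend. Next row=LF[0]=4
  step 3: row=4, L[4]='r', prepend. Next row=LF[4]=8
  step 4: row=8, L[8]='P', prepend. Next row=LF[8]=2
  step 5: row=2, L[2]='q', prepend. Next row=LF[2]=5
  step 6: row=5, L[5]='P', prepend. Next row=LF[5]=1
  step 7: row=1, L[1]='r', prepend. Next row=LF[1]=7
  step 8: row=7, L[7]='Q', prepend. Next row=LF[7]=3
  step 9: row=3, L[3]='q', prepend. Next row=LF[3]=6
Reversed output: qQrPqPrp$

Answer: qQrPqPrp$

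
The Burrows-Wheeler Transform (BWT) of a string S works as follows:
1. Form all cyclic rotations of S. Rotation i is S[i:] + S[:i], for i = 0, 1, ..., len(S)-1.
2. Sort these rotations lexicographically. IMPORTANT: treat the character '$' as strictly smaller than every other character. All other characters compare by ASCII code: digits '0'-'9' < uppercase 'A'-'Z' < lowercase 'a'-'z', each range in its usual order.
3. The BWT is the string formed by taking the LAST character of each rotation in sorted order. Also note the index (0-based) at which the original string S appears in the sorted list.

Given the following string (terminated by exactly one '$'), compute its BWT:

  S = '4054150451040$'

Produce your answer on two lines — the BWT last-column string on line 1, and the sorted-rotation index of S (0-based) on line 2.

All 14 rotations (rotation i = S[i:]+S[:i]):
  rot[0] = 4054150451040$
  rot[1] = 054150451040$4
  rot[2] = 54150451040$40
  rot[3] = 4150451040$405
  rot[4] = 150451040$4054
  rot[5] = 50451040$40541
  rot[6] = 0451040$405415
  rot[7] = 451040$4054150
  rot[8] = 51040$40541504
  rot[9] = 1040$405415045
  rot[10] = 040$4054150451
  rot[11] = 40$40541504510
  rot[12] = 0$405415045104
  rot[13] = $4054150451040
Sorted (with $ < everything):
  sorted[0] = $4054150451040  (last char: '0')
  sorted[1] = 0$405415045104  (last char: '4')
  sorted[2] = 040$4054150451  (last char: '1')
  sorted[3] = 0451040$405415  (last char: '5')
  sorted[4] = 054150451040$4  (last char: '4')
  sorted[5] = 1040$405415045  (last char: '5')
  sorted[6] = 150451040$4054  (last char: '4')
  sorted[7] = 40$40541504510  (last char: '0')
  sorted[8] = 4054150451040$  (last char: '$')
  sorted[9] = 4150451040$405  (last char: '5')
  sorted[10] = 451040$4054150  (last char: '0')
  sorted[11] = 50451040$40541  (last char: '1')
  sorted[12] = 51040$40541504  (last char: '4')
  sorted[13] = 54150451040$40  (last char: '0')
Last column: 04154540$50140
Original string S is at sorted index 8

Answer: 04154540$50140
8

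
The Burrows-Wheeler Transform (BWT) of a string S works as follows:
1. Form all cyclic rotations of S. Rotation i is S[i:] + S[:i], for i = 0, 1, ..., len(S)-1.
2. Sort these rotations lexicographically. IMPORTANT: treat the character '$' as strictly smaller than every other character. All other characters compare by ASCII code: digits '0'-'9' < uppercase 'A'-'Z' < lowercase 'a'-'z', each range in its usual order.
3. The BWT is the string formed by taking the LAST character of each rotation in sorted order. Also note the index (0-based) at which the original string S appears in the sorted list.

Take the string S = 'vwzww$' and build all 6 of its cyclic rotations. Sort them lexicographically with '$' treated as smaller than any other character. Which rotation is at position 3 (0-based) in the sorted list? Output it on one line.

Answer: ww$vwz

Derivation:
All 6 rotations (rotation i = S[i:]+S[:i]):
  rot[0] = vwzww$
  rot[1] = wzww$v
  rot[2] = zww$vw
  rot[3] = ww$vwz
  rot[4] = w$vwzw
  rot[5] = $vwzww
Sorted (with $ < everything):
  sorted[0] = $vwzww
  sorted[1] = vwzww$
  sorted[2] = w$vwzw
  sorted[3] = ww$vwz
  sorted[4] = wzww$v
  sorted[5] = zww$vw
sorted[3] = ww$vwz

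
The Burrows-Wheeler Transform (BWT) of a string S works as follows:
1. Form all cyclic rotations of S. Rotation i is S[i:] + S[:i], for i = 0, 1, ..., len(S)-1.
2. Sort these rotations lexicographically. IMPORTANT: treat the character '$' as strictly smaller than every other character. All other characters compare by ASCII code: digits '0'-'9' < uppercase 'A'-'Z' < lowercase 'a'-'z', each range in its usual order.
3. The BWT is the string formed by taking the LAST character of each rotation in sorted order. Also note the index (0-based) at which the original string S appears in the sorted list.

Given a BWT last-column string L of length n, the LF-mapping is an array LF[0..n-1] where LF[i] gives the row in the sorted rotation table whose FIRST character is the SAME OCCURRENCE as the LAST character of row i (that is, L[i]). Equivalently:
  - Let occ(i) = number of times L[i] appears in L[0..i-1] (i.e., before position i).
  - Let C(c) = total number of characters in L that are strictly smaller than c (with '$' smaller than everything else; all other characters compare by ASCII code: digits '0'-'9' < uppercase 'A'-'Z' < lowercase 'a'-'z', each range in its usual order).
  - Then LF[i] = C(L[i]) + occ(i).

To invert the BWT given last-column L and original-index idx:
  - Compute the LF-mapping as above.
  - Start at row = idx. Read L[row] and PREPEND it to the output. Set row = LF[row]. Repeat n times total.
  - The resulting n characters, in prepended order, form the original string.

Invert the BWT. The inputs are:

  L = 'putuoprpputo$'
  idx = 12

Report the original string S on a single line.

Answer: utuopprptoup$

Derivation:
LF mapping: 3 10 8 11 1 4 7 5 6 12 9 2 0
Walk LF starting at row 12, prepending L[row]:
  step 1: row=12, L[12]='$', prepend. Next row=LF[12]=0
  step 2: row=0, L[0]='p', prepend. Next row=LF[0]=3
  step 3: row=3, L[3]='u', prepend. Next row=LF[3]=11
  step 4: row=11, L[11]='o', prepend. Next row=LF[11]=2
  step 5: row=2, L[2]='t', prepend. Next row=LF[2]=8
  step 6: row=8, L[8]='p', prepend. Next row=LF[8]=6
  step 7: row=6, L[6]='r', prepend. Next row=LF[6]=7
  step 8: row=7, L[7]='p', prepend. Next row=LF[7]=5
  step 9: row=5, L[5]='p', prepend. Next row=LF[5]=4
  step 10: row=4, L[4]='o', prepend. Next row=LF[4]=1
  step 11: row=1, L[1]='u', prepend. Next row=LF[1]=10
  step 12: row=10, L[10]='t', prepend. Next row=LF[10]=9
  step 13: row=9, L[9]='u', prepend. Next row=LF[9]=12
Reversed output: utuopprptoup$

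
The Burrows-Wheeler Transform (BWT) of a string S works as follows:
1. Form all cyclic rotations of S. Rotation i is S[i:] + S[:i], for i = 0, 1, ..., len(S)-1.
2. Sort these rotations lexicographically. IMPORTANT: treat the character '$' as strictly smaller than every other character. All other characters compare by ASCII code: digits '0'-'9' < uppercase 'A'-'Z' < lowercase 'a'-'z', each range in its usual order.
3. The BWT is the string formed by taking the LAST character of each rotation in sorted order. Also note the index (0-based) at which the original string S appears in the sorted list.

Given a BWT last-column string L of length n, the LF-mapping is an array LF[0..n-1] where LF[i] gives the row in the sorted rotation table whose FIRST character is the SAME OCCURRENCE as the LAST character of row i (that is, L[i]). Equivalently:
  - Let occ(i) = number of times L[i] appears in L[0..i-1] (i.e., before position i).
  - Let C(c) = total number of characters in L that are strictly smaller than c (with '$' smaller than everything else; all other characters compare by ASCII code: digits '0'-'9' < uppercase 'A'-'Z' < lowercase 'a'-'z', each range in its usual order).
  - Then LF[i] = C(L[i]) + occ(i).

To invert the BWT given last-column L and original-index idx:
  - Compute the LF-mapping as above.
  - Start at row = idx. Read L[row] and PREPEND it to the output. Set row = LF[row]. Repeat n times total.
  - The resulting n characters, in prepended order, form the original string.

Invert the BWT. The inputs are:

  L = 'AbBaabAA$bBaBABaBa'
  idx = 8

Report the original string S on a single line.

Answer: BabBbBABaABaaAabA$

Derivation:
LF mapping: 1 15 5 10 11 16 2 3 0 17 6 12 7 4 8 13 9 14
Walk LF starting at row 8, prepending L[row]:
  step 1: row=8, L[8]='$', prepend. Next row=LF[8]=0
  step 2: row=0, L[0]='A', prepend. Next row=LF[0]=1
  step 3: row=1, L[1]='b', prepend. Next row=LF[1]=15
  step 4: row=15, L[15]='a', prepend. Next row=LF[15]=13
  step 5: row=13, L[13]='A', prepend. Next row=LF[13]=4
  step 6: row=4, L[4]='a', prepend. Next row=LF[4]=11
  step 7: row=11, L[11]='a', prepend. Next row=LF[11]=12
  step 8: row=12, L[12]='B', prepend. Next row=LF[12]=7
  step 9: row=7, L[7]='A', prepend. Next row=LF[7]=3
  step 10: row=3, L[3]='a', prepend. Next row=LF[3]=10
  step 11: row=10, L[10]='B', prepend. Next row=LF[10]=6
  step 12: row=6, L[6]='A', prepend. Next row=LF[6]=2
  step 13: row=2, L[2]='B', prepend. Next row=LF[2]=5
  step 14: row=5, L[5]='b', prepend. Next row=LF[5]=16
  step 15: row=16, L[16]='B', prepend. Next row=LF[16]=9
  step 16: row=9, L[9]='b', prepend. Next row=LF[9]=17
  step 17: row=17, L[17]='a', prepend. Next row=LF[17]=14
  step 18: row=14, L[14]='B', prepend. Next row=LF[14]=8
Reversed output: BabBbBABaABaaAabA$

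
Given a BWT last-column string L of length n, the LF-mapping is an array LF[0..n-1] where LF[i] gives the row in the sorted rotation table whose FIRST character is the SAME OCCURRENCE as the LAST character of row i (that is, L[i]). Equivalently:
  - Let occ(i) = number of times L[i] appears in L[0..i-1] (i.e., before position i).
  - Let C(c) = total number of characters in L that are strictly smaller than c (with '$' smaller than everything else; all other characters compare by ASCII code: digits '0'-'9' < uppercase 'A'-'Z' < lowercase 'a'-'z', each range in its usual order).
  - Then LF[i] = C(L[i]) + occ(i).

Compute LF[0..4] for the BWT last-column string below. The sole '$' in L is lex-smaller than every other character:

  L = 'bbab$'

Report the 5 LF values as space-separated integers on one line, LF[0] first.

Answer: 2 3 1 4 0

Derivation:
Char counts: '$':1, 'a':1, 'b':3
C (first-col start): C('$')=0, C('a')=1, C('b')=2
L[0]='b': occ=0, LF[0]=C('b')+0=2+0=2
L[1]='b': occ=1, LF[1]=C('b')+1=2+1=3
L[2]='a': occ=0, LF[2]=C('a')+0=1+0=1
L[3]='b': occ=2, LF[3]=C('b')+2=2+2=4
L[4]='$': occ=0, LF[4]=C('$')+0=0+0=0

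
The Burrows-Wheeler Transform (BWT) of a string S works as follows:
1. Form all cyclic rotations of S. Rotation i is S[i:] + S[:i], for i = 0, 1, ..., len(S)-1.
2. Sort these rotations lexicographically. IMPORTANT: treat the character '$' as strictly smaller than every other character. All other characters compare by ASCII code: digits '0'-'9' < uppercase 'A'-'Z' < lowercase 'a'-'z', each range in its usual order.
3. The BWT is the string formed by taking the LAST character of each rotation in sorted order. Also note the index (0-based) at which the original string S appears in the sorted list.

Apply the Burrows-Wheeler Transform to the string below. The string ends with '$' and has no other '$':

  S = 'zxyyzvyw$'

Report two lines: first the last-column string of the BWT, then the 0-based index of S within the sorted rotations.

All 9 rotations (rotation i = S[i:]+S[:i]):
  rot[0] = zxyyzvyw$
  rot[1] = xyyzvyw$z
  rot[2] = yyzvyw$zx
  rot[3] = yzvyw$zxy
  rot[4] = zvyw$zxyy
  rot[5] = vyw$zxyyz
  rot[6] = yw$zxyyzv
  rot[7] = w$zxyyzvy
  rot[8] = $zxyyzvyw
Sorted (with $ < everything):
  sorted[0] = $zxyyzvyw  (last char: 'w')
  sorted[1] = vyw$zxyyz  (last char: 'z')
  sorted[2] = w$zxyyzvy  (last char: 'y')
  sorted[3] = xyyzvyw$z  (last char: 'z')
  sorted[4] = yw$zxyyzv  (last char: 'v')
  sorted[5] = yyzvyw$zx  (last char: 'x')
  sorted[6] = yzvyw$zxy  (last char: 'y')
  sorted[7] = zvyw$zxyy  (last char: 'y')
  sorted[8] = zxyyzvyw$  (last char: '$')
Last column: wzyzvxyy$
Original string S is at sorted index 8

Answer: wzyzvxyy$
8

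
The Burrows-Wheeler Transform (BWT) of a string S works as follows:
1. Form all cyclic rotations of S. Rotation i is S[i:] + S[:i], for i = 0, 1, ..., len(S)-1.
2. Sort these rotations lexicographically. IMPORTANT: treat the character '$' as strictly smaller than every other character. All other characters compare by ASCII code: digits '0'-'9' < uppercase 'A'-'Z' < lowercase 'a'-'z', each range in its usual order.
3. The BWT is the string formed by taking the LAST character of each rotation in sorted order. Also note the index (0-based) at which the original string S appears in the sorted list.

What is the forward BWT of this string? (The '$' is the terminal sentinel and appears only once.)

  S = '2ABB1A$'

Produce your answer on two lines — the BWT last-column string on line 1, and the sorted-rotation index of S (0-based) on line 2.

Answer: AB$12BA
2

Derivation:
All 7 rotations (rotation i = S[i:]+S[:i]):
  rot[0] = 2ABB1A$
  rot[1] = ABB1A$2
  rot[2] = BB1A$2A
  rot[3] = B1A$2AB
  rot[4] = 1A$2ABB
  rot[5] = A$2ABB1
  rot[6] = $2ABB1A
Sorted (with $ < everything):
  sorted[0] = $2ABB1A  (last char: 'A')
  sorted[1] = 1A$2ABB  (last char: 'B')
  sorted[2] = 2ABB1A$  (last char: '$')
  sorted[3] = A$2ABB1  (last char: '1')
  sorted[4] = ABB1A$2  (last char: '2')
  sorted[5] = B1A$2AB  (last char: 'B')
  sorted[6] = BB1A$2A  (last char: 'A')
Last column: AB$12BA
Original string S is at sorted index 2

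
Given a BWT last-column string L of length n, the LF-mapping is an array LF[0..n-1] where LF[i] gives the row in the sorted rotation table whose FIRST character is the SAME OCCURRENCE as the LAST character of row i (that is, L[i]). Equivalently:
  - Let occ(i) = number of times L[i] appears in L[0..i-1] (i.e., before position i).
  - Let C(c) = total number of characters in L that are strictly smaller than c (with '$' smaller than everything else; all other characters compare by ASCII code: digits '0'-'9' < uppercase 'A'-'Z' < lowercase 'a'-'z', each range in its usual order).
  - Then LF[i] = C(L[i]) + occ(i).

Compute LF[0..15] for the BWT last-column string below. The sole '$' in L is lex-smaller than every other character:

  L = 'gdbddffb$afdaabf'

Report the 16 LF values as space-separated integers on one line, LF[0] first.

Char counts: '$':1, 'a':3, 'b':3, 'd':4, 'f':4, 'g':1
C (first-col start): C('$')=0, C('a')=1, C('b')=4, C('d')=7, C('f')=11, C('g')=15
L[0]='g': occ=0, LF[0]=C('g')+0=15+0=15
L[1]='d': occ=0, LF[1]=C('d')+0=7+0=7
L[2]='b': occ=0, LF[2]=C('b')+0=4+0=4
L[3]='d': occ=1, LF[3]=C('d')+1=7+1=8
L[4]='d': occ=2, LF[4]=C('d')+2=7+2=9
L[5]='f': occ=0, LF[5]=C('f')+0=11+0=11
L[6]='f': occ=1, LF[6]=C('f')+1=11+1=12
L[7]='b': occ=1, LF[7]=C('b')+1=4+1=5
L[8]='$': occ=0, LF[8]=C('$')+0=0+0=0
L[9]='a': occ=0, LF[9]=C('a')+0=1+0=1
L[10]='f': occ=2, LF[10]=C('f')+2=11+2=13
L[11]='d': occ=3, LF[11]=C('d')+3=7+3=10
L[12]='a': occ=1, LF[12]=C('a')+1=1+1=2
L[13]='a': occ=2, LF[13]=C('a')+2=1+2=3
L[14]='b': occ=2, LF[14]=C('b')+2=4+2=6
L[15]='f': occ=3, LF[15]=C('f')+3=11+3=14

Answer: 15 7 4 8 9 11 12 5 0 1 13 10 2 3 6 14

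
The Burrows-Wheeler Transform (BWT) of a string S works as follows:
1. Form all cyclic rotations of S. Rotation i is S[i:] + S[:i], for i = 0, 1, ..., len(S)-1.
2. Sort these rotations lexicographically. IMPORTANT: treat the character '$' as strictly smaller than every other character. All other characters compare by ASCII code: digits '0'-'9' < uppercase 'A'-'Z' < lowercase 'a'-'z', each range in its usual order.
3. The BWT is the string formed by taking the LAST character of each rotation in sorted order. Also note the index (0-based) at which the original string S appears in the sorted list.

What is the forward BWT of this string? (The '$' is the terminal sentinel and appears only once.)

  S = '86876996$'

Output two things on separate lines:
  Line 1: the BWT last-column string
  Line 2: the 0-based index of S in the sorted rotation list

Answer: 69878$696
5

Derivation:
All 9 rotations (rotation i = S[i:]+S[:i]):
  rot[0] = 86876996$
  rot[1] = 6876996$8
  rot[2] = 876996$86
  rot[3] = 76996$868
  rot[4] = 6996$8687
  rot[5] = 996$86876
  rot[6] = 96$868769
  rot[7] = 6$8687699
  rot[8] = $86876996
Sorted (with $ < everything):
  sorted[0] = $86876996  (last char: '6')
  sorted[1] = 6$8687699  (last char: '9')
  sorted[2] = 6876996$8  (last char: '8')
  sorted[3] = 6996$8687  (last char: '7')
  sorted[4] = 76996$868  (last char: '8')
  sorted[5] = 86876996$  (last char: '$')
  sorted[6] = 876996$86  (last char: '6')
  sorted[7] = 96$868769  (last char: '9')
  sorted[8] = 996$86876  (last char: '6')
Last column: 69878$696
Original string S is at sorted index 5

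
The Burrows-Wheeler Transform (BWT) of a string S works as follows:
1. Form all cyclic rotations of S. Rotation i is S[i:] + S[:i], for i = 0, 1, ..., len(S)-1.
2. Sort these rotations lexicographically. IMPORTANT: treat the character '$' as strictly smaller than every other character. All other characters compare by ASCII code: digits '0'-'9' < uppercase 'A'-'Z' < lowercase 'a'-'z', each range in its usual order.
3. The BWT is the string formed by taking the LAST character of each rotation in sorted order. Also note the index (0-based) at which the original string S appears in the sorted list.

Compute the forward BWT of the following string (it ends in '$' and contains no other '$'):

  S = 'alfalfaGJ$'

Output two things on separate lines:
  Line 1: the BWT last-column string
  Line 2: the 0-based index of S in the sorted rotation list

Answer: JaGff$llaa
5

Derivation:
All 10 rotations (rotation i = S[i:]+S[:i]):
  rot[0] = alfalfaGJ$
  rot[1] = lfalfaGJ$a
  rot[2] = falfaGJ$al
  rot[3] = alfaGJ$alf
  rot[4] = lfaGJ$alfa
  rot[5] = faGJ$alfal
  rot[6] = aGJ$alfalf
  rot[7] = GJ$alfalfa
  rot[8] = J$alfalfaG
  rot[9] = $alfalfaGJ
Sorted (with $ < everything):
  sorted[0] = $alfalfaGJ  (last char: 'J')
  sorted[1] = GJ$alfalfa  (last char: 'a')
  sorted[2] = J$alfalfaG  (last char: 'G')
  sorted[3] = aGJ$alfalf  (last char: 'f')
  sorted[4] = alfaGJ$alf  (last char: 'f')
  sorted[5] = alfalfaGJ$  (last char: '$')
  sorted[6] = faGJ$alfal  (last char: 'l')
  sorted[7] = falfaGJ$al  (last char: 'l')
  sorted[8] = lfaGJ$alfa  (last char: 'a')
  sorted[9] = lfalfaGJ$a  (last char: 'a')
Last column: JaGff$llaa
Original string S is at sorted index 5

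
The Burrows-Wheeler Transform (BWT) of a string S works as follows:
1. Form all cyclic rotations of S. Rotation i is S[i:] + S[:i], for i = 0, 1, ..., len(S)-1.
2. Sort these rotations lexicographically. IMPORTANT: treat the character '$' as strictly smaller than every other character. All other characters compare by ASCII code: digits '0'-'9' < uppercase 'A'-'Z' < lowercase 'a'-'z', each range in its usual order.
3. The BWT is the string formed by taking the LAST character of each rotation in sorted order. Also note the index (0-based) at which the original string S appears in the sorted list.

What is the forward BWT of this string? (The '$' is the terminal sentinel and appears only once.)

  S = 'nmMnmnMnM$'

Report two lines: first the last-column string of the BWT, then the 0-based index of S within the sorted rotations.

All 10 rotations (rotation i = S[i:]+S[:i]):
  rot[0] = nmMnmnMnM$
  rot[1] = mMnmnMnM$n
  rot[2] = MnmnMnM$nm
  rot[3] = nmnMnM$nmM
  rot[4] = mnMnM$nmMn
  rot[5] = nMnM$nmMnm
  rot[6] = MnM$nmMnmn
  rot[7] = nM$nmMnmnM
  rot[8] = M$nmMnmnMn
  rot[9] = $nmMnmnMnM
Sorted (with $ < everything):
  sorted[0] = $nmMnmnMnM  (last char: 'M')
  sorted[1] = M$nmMnmnMn  (last char: 'n')
  sorted[2] = MnM$nmMnmn  (last char: 'n')
  sorted[3] = MnmnMnM$nm  (last char: 'm')
  sorted[4] = mMnmnMnM$n  (last char: 'n')
  sorted[5] = mnMnM$nmMn  (last char: 'n')
  sorted[6] = nM$nmMnmnM  (last char: 'M')
  sorted[7] = nMnM$nmMnm  (last char: 'm')
  sorted[8] = nmMnmnMnM$  (last char: '$')
  sorted[9] = nmnMnM$nmM  (last char: 'M')
Last column: MnnmnnMm$M
Original string S is at sorted index 8

Answer: MnnmnnMm$M
8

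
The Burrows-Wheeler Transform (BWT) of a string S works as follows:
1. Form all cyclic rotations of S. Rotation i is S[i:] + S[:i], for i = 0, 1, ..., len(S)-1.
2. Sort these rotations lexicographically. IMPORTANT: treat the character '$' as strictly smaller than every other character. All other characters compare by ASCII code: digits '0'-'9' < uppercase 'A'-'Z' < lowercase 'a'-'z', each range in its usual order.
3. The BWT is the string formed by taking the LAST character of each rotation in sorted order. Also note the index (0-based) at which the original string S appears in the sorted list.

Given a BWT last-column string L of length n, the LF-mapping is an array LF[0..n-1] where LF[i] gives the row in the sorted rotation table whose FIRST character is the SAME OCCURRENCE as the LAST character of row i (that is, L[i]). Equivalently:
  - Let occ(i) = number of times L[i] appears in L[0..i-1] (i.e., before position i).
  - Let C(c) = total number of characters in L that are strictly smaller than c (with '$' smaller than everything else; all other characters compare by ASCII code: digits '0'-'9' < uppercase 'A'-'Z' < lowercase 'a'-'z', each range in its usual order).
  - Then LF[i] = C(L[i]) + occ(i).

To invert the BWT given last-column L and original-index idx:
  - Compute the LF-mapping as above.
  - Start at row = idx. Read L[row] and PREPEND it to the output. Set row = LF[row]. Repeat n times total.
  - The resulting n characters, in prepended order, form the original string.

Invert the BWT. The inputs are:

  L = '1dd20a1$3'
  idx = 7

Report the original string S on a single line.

LF mapping: 2 7 8 4 1 6 3 0 5
Walk LF starting at row 7, prepending L[row]:
  step 1: row=7, L[7]='$', prepend. Next row=LF[7]=0
  step 2: row=0, L[0]='1', prepend. Next row=LF[0]=2
  step 3: row=2, L[2]='d', prepend. Next row=LF[2]=8
  step 4: row=8, L[8]='3', prepend. Next row=LF[8]=5
  step 5: row=5, L[5]='a', prepend. Next row=LF[5]=6
  step 6: row=6, L[6]='1', prepend. Next row=LF[6]=3
  step 7: row=3, L[3]='2', prepend. Next row=LF[3]=4
  step 8: row=4, L[4]='0', prepend. Next row=LF[4]=1
  step 9: row=1, L[1]='d', prepend. Next row=LF[1]=7
Reversed output: d021a3d1$

Answer: d021a3d1$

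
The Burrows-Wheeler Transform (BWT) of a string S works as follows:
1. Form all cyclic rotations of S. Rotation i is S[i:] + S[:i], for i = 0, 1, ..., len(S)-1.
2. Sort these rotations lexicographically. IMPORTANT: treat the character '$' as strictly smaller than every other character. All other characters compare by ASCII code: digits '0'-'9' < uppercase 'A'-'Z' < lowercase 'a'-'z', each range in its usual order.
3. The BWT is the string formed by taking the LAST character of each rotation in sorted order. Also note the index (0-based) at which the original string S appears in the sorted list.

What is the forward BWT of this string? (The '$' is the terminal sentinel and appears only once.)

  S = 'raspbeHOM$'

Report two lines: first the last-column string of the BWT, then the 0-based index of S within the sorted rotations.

Answer: MeOHrpbs$a
8

Derivation:
All 10 rotations (rotation i = S[i:]+S[:i]):
  rot[0] = raspbeHOM$
  rot[1] = aspbeHOM$r
  rot[2] = spbeHOM$ra
  rot[3] = pbeHOM$ras
  rot[4] = beHOM$rasp
  rot[5] = eHOM$raspb
  rot[6] = HOM$raspbe
  rot[7] = OM$raspbeH
  rot[8] = M$raspbeHO
  rot[9] = $raspbeHOM
Sorted (with $ < everything):
  sorted[0] = $raspbeHOM  (last char: 'M')
  sorted[1] = HOM$raspbe  (last char: 'e')
  sorted[2] = M$raspbeHO  (last char: 'O')
  sorted[3] = OM$raspbeH  (last char: 'H')
  sorted[4] = aspbeHOM$r  (last char: 'r')
  sorted[5] = beHOM$rasp  (last char: 'p')
  sorted[6] = eHOM$raspb  (last char: 'b')
  sorted[7] = pbeHOM$ras  (last char: 's')
  sorted[8] = raspbeHOM$  (last char: '$')
  sorted[9] = spbeHOM$ra  (last char: 'a')
Last column: MeOHrpbs$a
Original string S is at sorted index 8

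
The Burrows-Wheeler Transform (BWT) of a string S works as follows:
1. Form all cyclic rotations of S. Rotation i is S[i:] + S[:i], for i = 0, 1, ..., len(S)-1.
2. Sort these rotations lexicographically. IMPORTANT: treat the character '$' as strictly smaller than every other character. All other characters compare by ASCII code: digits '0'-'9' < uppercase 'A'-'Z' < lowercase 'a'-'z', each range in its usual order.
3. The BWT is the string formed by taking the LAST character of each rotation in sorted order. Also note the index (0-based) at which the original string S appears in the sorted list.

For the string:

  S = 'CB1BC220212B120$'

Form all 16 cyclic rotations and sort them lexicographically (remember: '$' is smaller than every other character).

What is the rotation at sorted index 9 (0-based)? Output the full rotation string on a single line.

Answer: 220212B120$CB1BC

Derivation:
All 16 rotations (rotation i = S[i:]+S[:i]):
  rot[0] = CB1BC220212B120$
  rot[1] = B1BC220212B120$C
  rot[2] = 1BC220212B120$CB
  rot[3] = BC220212B120$CB1
  rot[4] = C220212B120$CB1B
  rot[5] = 220212B120$CB1BC
  rot[6] = 20212B120$CB1BC2
  rot[7] = 0212B120$CB1BC22
  rot[8] = 212B120$CB1BC220
  rot[9] = 12B120$CB1BC2202
  rot[10] = 2B120$CB1BC22021
  rot[11] = B120$CB1BC220212
  rot[12] = 120$CB1BC220212B
  rot[13] = 20$CB1BC220212B1
  rot[14] = 0$CB1BC220212B12
  rot[15] = $CB1BC220212B120
Sorted (with $ < everything):
  sorted[0] = $CB1BC220212B120
  sorted[1] = 0$CB1BC220212B12
  sorted[2] = 0212B120$CB1BC22
  sorted[3] = 120$CB1BC220212B
  sorted[4] = 12B120$CB1BC2202
  sorted[5] = 1BC220212B120$CB
  sorted[6] = 20$CB1BC220212B1
  sorted[7] = 20212B120$CB1BC2
  sorted[8] = 212B120$CB1BC220
  sorted[9] = 220212B120$CB1BC
  sorted[10] = 2B120$CB1BC22021
  sorted[11] = B120$CB1BC220212
  sorted[12] = B1BC220212B120$C
  sorted[13] = BC220212B120$CB1
  sorted[14] = C220212B120$CB1B
  sorted[15] = CB1BC220212B120$
sorted[9] = 220212B120$CB1BC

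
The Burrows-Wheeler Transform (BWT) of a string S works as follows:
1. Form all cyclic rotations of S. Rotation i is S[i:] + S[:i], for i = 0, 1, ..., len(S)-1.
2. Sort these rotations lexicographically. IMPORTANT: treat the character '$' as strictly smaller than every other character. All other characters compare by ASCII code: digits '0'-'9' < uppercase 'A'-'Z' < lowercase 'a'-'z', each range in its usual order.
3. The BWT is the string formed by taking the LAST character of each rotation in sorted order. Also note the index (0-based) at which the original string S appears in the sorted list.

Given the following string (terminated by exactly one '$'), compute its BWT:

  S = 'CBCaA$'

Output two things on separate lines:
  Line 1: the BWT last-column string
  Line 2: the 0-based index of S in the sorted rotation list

Answer: AaC$BC
3

Derivation:
All 6 rotations (rotation i = S[i:]+S[:i]):
  rot[0] = CBCaA$
  rot[1] = BCaA$C
  rot[2] = CaA$CB
  rot[3] = aA$CBC
  rot[4] = A$CBCa
  rot[5] = $CBCaA
Sorted (with $ < everything):
  sorted[0] = $CBCaA  (last char: 'A')
  sorted[1] = A$CBCa  (last char: 'a')
  sorted[2] = BCaA$C  (last char: 'C')
  sorted[3] = CBCaA$  (last char: '$')
  sorted[4] = CaA$CB  (last char: 'B')
  sorted[5] = aA$CBC  (last char: 'C')
Last column: AaC$BC
Original string S is at sorted index 3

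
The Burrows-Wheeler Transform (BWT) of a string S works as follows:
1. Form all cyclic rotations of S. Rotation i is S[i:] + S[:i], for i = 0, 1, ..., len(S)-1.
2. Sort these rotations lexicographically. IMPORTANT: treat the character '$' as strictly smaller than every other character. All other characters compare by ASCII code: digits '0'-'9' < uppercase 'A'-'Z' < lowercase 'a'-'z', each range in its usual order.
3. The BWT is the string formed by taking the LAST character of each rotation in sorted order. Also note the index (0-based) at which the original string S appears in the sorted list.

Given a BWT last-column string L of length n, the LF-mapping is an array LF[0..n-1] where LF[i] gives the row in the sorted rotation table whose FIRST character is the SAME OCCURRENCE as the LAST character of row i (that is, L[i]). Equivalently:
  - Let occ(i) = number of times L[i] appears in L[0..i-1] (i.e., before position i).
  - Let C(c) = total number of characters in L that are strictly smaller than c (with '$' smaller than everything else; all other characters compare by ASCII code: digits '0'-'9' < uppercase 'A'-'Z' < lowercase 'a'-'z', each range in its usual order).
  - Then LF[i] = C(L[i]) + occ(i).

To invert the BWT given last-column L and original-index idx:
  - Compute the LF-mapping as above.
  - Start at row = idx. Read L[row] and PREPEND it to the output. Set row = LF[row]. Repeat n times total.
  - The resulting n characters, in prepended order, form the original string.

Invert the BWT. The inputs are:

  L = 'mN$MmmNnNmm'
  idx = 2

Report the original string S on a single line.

Answer: NMNmNmmnmm$

Derivation:
LF mapping: 5 2 0 1 6 7 3 10 4 8 9
Walk LF starting at row 2, prepending L[row]:
  step 1: row=2, L[2]='$', prepend. Next row=LF[2]=0
  step 2: row=0, L[0]='m', prepend. Next row=LF[0]=5
  step 3: row=5, L[5]='m', prepend. Next row=LF[5]=7
  step 4: row=7, L[7]='n', prepend. Next row=LF[7]=10
  step 5: row=10, L[10]='m', prepend. Next row=LF[10]=9
  step 6: row=9, L[9]='m', prepend. Next row=LF[9]=8
  step 7: row=8, L[8]='N', prepend. Next row=LF[8]=4
  step 8: row=4, L[4]='m', prepend. Next row=LF[4]=6
  step 9: row=6, L[6]='N', prepend. Next row=LF[6]=3
  step 10: row=3, L[3]='M', prepend. Next row=LF[3]=1
  step 11: row=1, L[1]='N', prepend. Next row=LF[1]=2
Reversed output: NMNmNmmnmm$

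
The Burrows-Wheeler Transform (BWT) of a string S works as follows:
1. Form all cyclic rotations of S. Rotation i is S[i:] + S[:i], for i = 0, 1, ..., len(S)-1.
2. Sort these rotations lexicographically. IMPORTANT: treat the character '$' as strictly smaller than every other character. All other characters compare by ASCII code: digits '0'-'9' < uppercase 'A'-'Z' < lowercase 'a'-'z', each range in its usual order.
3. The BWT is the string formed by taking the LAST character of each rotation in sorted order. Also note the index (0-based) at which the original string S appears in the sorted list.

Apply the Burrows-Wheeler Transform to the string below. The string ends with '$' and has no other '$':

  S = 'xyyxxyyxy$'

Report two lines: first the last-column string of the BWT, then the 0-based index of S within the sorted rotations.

Answer: yyy$xxyyxx
3

Derivation:
All 10 rotations (rotation i = S[i:]+S[:i]):
  rot[0] = xyyxxyyxy$
  rot[1] = yyxxyyxy$x
  rot[2] = yxxyyxy$xy
  rot[3] = xxyyxy$xyy
  rot[4] = xyyxy$xyyx
  rot[5] = yyxy$xyyxx
  rot[6] = yxy$xyyxxy
  rot[7] = xy$xyyxxyy
  rot[8] = y$xyyxxyyx
  rot[9] = $xyyxxyyxy
Sorted (with $ < everything):
  sorted[0] = $xyyxxyyxy  (last char: 'y')
  sorted[1] = xxyyxy$xyy  (last char: 'y')
  sorted[2] = xy$xyyxxyy  (last char: 'y')
  sorted[3] = xyyxxyyxy$  (last char: '$')
  sorted[4] = xyyxy$xyyx  (last char: 'x')
  sorted[5] = y$xyyxxyyx  (last char: 'x')
  sorted[6] = yxxyyxy$xy  (last char: 'y')
  sorted[7] = yxy$xyyxxy  (last char: 'y')
  sorted[8] = yyxxyyxy$x  (last char: 'x')
  sorted[9] = yyxy$xyyxx  (last char: 'x')
Last column: yyy$xxyyxx
Original string S is at sorted index 3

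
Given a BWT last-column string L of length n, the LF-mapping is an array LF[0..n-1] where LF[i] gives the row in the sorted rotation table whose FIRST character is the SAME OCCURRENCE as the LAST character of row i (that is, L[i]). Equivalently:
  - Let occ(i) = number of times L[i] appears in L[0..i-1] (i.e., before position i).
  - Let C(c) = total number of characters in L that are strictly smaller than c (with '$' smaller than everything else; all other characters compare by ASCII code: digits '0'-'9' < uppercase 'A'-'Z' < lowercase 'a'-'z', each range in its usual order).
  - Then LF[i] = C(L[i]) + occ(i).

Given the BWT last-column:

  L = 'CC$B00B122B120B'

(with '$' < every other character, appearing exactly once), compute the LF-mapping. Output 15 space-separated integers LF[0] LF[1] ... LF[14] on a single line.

Answer: 13 14 0 9 1 2 10 4 6 7 11 5 8 3 12

Derivation:
Char counts: '$':1, '0':3, '1':2, '2':3, 'B':4, 'C':2
C (first-col start): C('$')=0, C('0')=1, C('1')=4, C('2')=6, C('B')=9, C('C')=13
L[0]='C': occ=0, LF[0]=C('C')+0=13+0=13
L[1]='C': occ=1, LF[1]=C('C')+1=13+1=14
L[2]='$': occ=0, LF[2]=C('$')+0=0+0=0
L[3]='B': occ=0, LF[3]=C('B')+0=9+0=9
L[4]='0': occ=0, LF[4]=C('0')+0=1+0=1
L[5]='0': occ=1, LF[5]=C('0')+1=1+1=2
L[6]='B': occ=1, LF[6]=C('B')+1=9+1=10
L[7]='1': occ=0, LF[7]=C('1')+0=4+0=4
L[8]='2': occ=0, LF[8]=C('2')+0=6+0=6
L[9]='2': occ=1, LF[9]=C('2')+1=6+1=7
L[10]='B': occ=2, LF[10]=C('B')+2=9+2=11
L[11]='1': occ=1, LF[11]=C('1')+1=4+1=5
L[12]='2': occ=2, LF[12]=C('2')+2=6+2=8
L[13]='0': occ=2, LF[13]=C('0')+2=1+2=3
L[14]='B': occ=3, LF[14]=C('B')+3=9+3=12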